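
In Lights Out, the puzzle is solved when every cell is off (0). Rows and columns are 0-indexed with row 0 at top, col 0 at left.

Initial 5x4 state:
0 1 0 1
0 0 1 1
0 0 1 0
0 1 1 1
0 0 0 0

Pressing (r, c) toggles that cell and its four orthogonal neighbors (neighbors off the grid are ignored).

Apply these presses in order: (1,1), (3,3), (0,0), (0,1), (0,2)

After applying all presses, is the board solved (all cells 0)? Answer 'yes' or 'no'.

After press 1 at (1,1):
0 0 0 1
1 1 0 1
0 1 1 0
0 1 1 1
0 0 0 0

After press 2 at (3,3):
0 0 0 1
1 1 0 1
0 1 1 1
0 1 0 0
0 0 0 1

After press 3 at (0,0):
1 1 0 1
0 1 0 1
0 1 1 1
0 1 0 0
0 0 0 1

After press 4 at (0,1):
0 0 1 1
0 0 0 1
0 1 1 1
0 1 0 0
0 0 0 1

After press 5 at (0,2):
0 1 0 0
0 0 1 1
0 1 1 1
0 1 0 0
0 0 0 1

Lights still on: 8

Answer: no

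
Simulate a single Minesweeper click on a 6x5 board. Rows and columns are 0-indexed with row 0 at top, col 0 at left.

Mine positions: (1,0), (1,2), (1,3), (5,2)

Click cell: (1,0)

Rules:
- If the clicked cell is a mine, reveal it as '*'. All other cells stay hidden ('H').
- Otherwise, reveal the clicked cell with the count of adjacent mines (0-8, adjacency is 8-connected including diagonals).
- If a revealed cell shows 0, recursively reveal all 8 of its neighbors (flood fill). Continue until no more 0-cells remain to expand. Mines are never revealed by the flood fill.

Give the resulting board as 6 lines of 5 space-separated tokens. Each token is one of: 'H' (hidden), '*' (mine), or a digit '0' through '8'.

H H H H H
* H H H H
H H H H H
H H H H H
H H H H H
H H H H H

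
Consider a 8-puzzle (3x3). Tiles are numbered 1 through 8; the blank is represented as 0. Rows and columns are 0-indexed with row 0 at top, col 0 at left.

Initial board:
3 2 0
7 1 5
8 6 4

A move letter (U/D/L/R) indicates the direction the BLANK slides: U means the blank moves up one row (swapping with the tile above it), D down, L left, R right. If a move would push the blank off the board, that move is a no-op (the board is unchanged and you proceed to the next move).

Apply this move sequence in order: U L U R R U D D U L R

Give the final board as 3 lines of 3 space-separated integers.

Answer: 3 2 5
7 1 0
8 6 4

Derivation:
After move 1 (U):
3 2 0
7 1 5
8 6 4

After move 2 (L):
3 0 2
7 1 5
8 6 4

After move 3 (U):
3 0 2
7 1 5
8 6 4

After move 4 (R):
3 2 0
7 1 5
8 6 4

After move 5 (R):
3 2 0
7 1 5
8 6 4

After move 6 (U):
3 2 0
7 1 5
8 6 4

After move 7 (D):
3 2 5
7 1 0
8 6 4

After move 8 (D):
3 2 5
7 1 4
8 6 0

After move 9 (U):
3 2 5
7 1 0
8 6 4

After move 10 (L):
3 2 5
7 0 1
8 6 4

After move 11 (R):
3 2 5
7 1 0
8 6 4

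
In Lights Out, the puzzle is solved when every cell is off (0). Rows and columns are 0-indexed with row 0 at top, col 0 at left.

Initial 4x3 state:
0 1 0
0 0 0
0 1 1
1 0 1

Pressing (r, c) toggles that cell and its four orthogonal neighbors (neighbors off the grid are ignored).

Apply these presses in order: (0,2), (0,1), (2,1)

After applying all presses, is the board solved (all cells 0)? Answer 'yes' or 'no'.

Answer: no

Derivation:
After press 1 at (0,2):
0 0 1
0 0 1
0 1 1
1 0 1

After press 2 at (0,1):
1 1 0
0 1 1
0 1 1
1 0 1

After press 3 at (2,1):
1 1 0
0 0 1
1 0 0
1 1 1

Lights still on: 7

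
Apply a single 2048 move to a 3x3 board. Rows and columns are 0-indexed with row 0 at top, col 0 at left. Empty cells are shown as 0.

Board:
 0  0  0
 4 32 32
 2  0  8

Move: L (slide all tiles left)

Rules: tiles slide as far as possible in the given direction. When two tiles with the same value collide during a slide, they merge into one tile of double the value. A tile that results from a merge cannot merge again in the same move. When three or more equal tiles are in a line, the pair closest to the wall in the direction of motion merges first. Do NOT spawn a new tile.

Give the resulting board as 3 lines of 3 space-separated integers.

Slide left:
row 0: [0, 0, 0] -> [0, 0, 0]
row 1: [4, 32, 32] -> [4, 64, 0]
row 2: [2, 0, 8] -> [2, 8, 0]

Answer:  0  0  0
 4 64  0
 2  8  0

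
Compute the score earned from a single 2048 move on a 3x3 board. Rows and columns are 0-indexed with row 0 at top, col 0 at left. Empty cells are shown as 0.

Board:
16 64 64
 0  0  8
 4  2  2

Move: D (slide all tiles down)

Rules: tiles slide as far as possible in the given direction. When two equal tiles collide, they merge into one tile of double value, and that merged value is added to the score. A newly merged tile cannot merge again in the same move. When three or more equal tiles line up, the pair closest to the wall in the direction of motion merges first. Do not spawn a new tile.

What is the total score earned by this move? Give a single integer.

Answer: 0

Derivation:
Slide down:
col 0: [16, 0, 4] -> [0, 16, 4]  score +0 (running 0)
col 1: [64, 0, 2] -> [0, 64, 2]  score +0 (running 0)
col 2: [64, 8, 2] -> [64, 8, 2]  score +0 (running 0)
Board after move:
 0  0 64
16 64  8
 4  2  2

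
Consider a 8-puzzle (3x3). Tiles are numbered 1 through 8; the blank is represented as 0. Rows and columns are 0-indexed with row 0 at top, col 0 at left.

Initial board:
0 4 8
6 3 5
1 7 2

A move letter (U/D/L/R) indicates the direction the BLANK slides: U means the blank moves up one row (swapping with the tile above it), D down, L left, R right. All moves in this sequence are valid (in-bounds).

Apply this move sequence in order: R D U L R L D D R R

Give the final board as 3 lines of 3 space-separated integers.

Answer: 6 4 8
1 3 5
7 2 0

Derivation:
After move 1 (R):
4 0 8
6 3 5
1 7 2

After move 2 (D):
4 3 8
6 0 5
1 7 2

After move 3 (U):
4 0 8
6 3 5
1 7 2

After move 4 (L):
0 4 8
6 3 5
1 7 2

After move 5 (R):
4 0 8
6 3 5
1 7 2

After move 6 (L):
0 4 8
6 3 5
1 7 2

After move 7 (D):
6 4 8
0 3 5
1 7 2

After move 8 (D):
6 4 8
1 3 5
0 7 2

After move 9 (R):
6 4 8
1 3 5
7 0 2

After move 10 (R):
6 4 8
1 3 5
7 2 0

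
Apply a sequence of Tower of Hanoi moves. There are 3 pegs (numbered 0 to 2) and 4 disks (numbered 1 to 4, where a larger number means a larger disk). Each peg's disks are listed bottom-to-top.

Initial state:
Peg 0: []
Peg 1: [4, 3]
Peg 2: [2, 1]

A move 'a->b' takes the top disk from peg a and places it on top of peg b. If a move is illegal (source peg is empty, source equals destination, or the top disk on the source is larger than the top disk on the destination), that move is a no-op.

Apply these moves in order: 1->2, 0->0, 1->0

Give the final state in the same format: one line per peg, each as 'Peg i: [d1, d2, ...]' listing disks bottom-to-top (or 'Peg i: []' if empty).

After move 1 (1->2):
Peg 0: []
Peg 1: [4, 3]
Peg 2: [2, 1]

After move 2 (0->0):
Peg 0: []
Peg 1: [4, 3]
Peg 2: [2, 1]

After move 3 (1->0):
Peg 0: [3]
Peg 1: [4]
Peg 2: [2, 1]

Answer: Peg 0: [3]
Peg 1: [4]
Peg 2: [2, 1]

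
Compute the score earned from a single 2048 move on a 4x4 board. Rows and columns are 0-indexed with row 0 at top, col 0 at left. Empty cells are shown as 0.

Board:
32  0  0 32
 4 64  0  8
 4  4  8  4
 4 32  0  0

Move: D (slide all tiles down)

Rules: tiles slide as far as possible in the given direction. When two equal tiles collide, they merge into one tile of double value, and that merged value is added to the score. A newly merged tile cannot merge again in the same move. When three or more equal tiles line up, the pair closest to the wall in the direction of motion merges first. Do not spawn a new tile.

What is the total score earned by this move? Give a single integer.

Slide down:
col 0: [32, 4, 4, 4] -> [0, 32, 4, 8]  score +8 (running 8)
col 1: [0, 64, 4, 32] -> [0, 64, 4, 32]  score +0 (running 8)
col 2: [0, 0, 8, 0] -> [0, 0, 0, 8]  score +0 (running 8)
col 3: [32, 8, 4, 0] -> [0, 32, 8, 4]  score +0 (running 8)
Board after move:
 0  0  0  0
32 64  0 32
 4  4  0  8
 8 32  8  4

Answer: 8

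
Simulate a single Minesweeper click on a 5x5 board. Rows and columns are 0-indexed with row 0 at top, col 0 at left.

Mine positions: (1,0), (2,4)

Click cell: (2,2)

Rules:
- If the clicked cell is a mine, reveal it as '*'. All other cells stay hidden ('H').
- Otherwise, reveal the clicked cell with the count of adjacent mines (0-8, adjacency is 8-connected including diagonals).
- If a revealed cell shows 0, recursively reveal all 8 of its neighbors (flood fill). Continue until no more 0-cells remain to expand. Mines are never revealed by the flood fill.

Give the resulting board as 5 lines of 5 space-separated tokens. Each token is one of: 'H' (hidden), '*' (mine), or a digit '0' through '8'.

H 1 0 0 0
H 1 0 1 1
1 1 0 1 H
0 0 0 1 1
0 0 0 0 0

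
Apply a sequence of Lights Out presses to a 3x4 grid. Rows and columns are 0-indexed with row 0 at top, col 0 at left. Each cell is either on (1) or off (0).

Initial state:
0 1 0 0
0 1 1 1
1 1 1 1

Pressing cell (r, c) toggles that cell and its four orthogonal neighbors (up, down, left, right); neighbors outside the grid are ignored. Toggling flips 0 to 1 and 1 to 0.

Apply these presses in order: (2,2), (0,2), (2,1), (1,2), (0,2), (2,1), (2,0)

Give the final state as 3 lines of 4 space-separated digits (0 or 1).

Answer: 0 1 1 0
1 0 1 0
0 1 1 0

Derivation:
After press 1 at (2,2):
0 1 0 0
0 1 0 1
1 0 0 0

After press 2 at (0,2):
0 0 1 1
0 1 1 1
1 0 0 0

After press 3 at (2,1):
0 0 1 1
0 0 1 1
0 1 1 0

After press 4 at (1,2):
0 0 0 1
0 1 0 0
0 1 0 0

After press 5 at (0,2):
0 1 1 0
0 1 1 0
0 1 0 0

After press 6 at (2,1):
0 1 1 0
0 0 1 0
1 0 1 0

After press 7 at (2,0):
0 1 1 0
1 0 1 0
0 1 1 0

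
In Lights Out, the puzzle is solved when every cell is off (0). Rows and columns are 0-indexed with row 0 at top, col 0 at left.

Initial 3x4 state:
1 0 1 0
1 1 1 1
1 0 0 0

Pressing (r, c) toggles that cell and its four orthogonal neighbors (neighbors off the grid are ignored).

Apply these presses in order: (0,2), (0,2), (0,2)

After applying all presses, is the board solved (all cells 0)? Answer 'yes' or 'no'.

After press 1 at (0,2):
1 1 0 1
1 1 0 1
1 0 0 0

After press 2 at (0,2):
1 0 1 0
1 1 1 1
1 0 0 0

After press 3 at (0,2):
1 1 0 1
1 1 0 1
1 0 0 0

Lights still on: 7

Answer: no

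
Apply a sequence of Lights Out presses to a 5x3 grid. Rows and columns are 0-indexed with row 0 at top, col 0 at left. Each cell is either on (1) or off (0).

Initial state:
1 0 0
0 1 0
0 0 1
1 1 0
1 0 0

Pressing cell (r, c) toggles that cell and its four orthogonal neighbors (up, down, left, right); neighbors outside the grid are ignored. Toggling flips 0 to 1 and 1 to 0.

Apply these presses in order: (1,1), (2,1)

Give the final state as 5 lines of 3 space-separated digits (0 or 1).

Answer: 1 1 0
1 1 1
1 0 0
1 0 0
1 0 0

Derivation:
After press 1 at (1,1):
1 1 0
1 0 1
0 1 1
1 1 0
1 0 0

After press 2 at (2,1):
1 1 0
1 1 1
1 0 0
1 0 0
1 0 0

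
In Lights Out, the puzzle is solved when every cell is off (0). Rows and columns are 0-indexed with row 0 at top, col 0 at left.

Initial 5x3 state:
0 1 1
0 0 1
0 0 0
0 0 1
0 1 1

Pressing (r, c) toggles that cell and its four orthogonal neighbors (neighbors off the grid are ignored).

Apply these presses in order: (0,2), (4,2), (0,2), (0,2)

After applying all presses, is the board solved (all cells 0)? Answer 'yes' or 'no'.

After press 1 at (0,2):
0 0 0
0 0 0
0 0 0
0 0 1
0 1 1

After press 2 at (4,2):
0 0 0
0 0 0
0 0 0
0 0 0
0 0 0

After press 3 at (0,2):
0 1 1
0 0 1
0 0 0
0 0 0
0 0 0

After press 4 at (0,2):
0 0 0
0 0 0
0 0 0
0 0 0
0 0 0

Lights still on: 0

Answer: yes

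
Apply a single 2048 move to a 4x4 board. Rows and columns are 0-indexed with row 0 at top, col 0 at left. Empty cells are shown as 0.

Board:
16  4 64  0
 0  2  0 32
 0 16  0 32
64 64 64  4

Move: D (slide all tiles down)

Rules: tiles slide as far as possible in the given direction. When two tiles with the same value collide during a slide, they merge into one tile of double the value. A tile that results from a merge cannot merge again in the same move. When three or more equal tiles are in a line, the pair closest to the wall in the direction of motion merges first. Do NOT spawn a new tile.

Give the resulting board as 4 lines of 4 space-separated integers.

Slide down:
col 0: [16, 0, 0, 64] -> [0, 0, 16, 64]
col 1: [4, 2, 16, 64] -> [4, 2, 16, 64]
col 2: [64, 0, 0, 64] -> [0, 0, 0, 128]
col 3: [0, 32, 32, 4] -> [0, 0, 64, 4]

Answer:   0   4   0   0
  0   2   0   0
 16  16   0  64
 64  64 128   4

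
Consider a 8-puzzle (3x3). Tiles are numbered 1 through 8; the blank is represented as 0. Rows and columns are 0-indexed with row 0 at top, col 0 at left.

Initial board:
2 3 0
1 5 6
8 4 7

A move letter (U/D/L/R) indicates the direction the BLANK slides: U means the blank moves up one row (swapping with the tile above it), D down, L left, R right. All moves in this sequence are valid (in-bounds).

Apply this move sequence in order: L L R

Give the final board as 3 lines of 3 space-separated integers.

After move 1 (L):
2 0 3
1 5 6
8 4 7

After move 2 (L):
0 2 3
1 5 6
8 4 7

After move 3 (R):
2 0 3
1 5 6
8 4 7

Answer: 2 0 3
1 5 6
8 4 7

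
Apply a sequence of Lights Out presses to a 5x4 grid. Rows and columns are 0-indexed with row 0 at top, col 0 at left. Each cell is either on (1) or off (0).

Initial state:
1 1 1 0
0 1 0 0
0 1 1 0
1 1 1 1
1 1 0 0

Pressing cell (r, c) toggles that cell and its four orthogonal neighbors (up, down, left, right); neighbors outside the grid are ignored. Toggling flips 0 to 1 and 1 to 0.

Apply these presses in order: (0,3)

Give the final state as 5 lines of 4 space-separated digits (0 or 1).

Answer: 1 1 0 1
0 1 0 1
0 1 1 0
1 1 1 1
1 1 0 0

Derivation:
After press 1 at (0,3):
1 1 0 1
0 1 0 1
0 1 1 0
1 1 1 1
1 1 0 0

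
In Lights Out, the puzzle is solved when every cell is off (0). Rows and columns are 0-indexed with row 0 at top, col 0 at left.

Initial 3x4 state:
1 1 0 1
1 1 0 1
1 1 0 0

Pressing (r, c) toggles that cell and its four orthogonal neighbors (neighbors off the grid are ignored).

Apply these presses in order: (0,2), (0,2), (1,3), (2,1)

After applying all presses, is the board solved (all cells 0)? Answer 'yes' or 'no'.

After press 1 at (0,2):
1 0 1 0
1 1 1 1
1 1 0 0

After press 2 at (0,2):
1 1 0 1
1 1 0 1
1 1 0 0

After press 3 at (1,3):
1 1 0 0
1 1 1 0
1 1 0 1

After press 4 at (2,1):
1 1 0 0
1 0 1 0
0 0 1 1

Lights still on: 6

Answer: no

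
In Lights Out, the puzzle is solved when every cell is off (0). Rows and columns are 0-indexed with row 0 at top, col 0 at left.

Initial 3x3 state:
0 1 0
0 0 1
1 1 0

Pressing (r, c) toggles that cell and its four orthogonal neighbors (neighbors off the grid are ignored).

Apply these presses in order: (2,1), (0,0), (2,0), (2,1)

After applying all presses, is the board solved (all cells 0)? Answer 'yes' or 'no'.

Answer: no

Derivation:
After press 1 at (2,1):
0 1 0
0 1 1
0 0 1

After press 2 at (0,0):
1 0 0
1 1 1
0 0 1

After press 3 at (2,0):
1 0 0
0 1 1
1 1 1

After press 4 at (2,1):
1 0 0
0 0 1
0 0 0

Lights still on: 2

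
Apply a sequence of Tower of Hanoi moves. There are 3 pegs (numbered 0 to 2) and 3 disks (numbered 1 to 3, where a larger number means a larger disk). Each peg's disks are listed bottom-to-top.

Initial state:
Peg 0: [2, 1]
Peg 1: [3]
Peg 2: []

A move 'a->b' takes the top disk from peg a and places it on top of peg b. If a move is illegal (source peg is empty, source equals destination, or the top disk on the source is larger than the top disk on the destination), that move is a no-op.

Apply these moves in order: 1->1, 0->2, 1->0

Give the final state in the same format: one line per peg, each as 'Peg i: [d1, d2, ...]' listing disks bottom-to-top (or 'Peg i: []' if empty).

Answer: Peg 0: [2]
Peg 1: [3]
Peg 2: [1]

Derivation:
After move 1 (1->1):
Peg 0: [2, 1]
Peg 1: [3]
Peg 2: []

After move 2 (0->2):
Peg 0: [2]
Peg 1: [3]
Peg 2: [1]

After move 3 (1->0):
Peg 0: [2]
Peg 1: [3]
Peg 2: [1]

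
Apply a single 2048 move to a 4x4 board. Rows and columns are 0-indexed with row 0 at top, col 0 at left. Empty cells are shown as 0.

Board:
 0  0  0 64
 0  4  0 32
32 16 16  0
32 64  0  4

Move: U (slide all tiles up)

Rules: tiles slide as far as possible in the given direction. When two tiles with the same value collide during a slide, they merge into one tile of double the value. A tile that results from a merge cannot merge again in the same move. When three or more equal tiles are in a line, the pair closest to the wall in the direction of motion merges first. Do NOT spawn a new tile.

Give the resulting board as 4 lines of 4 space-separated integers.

Slide up:
col 0: [0, 0, 32, 32] -> [64, 0, 0, 0]
col 1: [0, 4, 16, 64] -> [4, 16, 64, 0]
col 2: [0, 0, 16, 0] -> [16, 0, 0, 0]
col 3: [64, 32, 0, 4] -> [64, 32, 4, 0]

Answer: 64  4 16 64
 0 16  0 32
 0 64  0  4
 0  0  0  0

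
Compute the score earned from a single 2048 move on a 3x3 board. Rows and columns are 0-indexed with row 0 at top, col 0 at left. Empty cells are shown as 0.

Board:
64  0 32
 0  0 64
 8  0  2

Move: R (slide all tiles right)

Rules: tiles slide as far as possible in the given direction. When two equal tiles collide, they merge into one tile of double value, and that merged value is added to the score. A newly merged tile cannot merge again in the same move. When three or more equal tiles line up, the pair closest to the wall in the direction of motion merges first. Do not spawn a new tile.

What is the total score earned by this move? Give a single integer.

Slide right:
row 0: [64, 0, 32] -> [0, 64, 32]  score +0 (running 0)
row 1: [0, 0, 64] -> [0, 0, 64]  score +0 (running 0)
row 2: [8, 0, 2] -> [0, 8, 2]  score +0 (running 0)
Board after move:
 0 64 32
 0  0 64
 0  8  2

Answer: 0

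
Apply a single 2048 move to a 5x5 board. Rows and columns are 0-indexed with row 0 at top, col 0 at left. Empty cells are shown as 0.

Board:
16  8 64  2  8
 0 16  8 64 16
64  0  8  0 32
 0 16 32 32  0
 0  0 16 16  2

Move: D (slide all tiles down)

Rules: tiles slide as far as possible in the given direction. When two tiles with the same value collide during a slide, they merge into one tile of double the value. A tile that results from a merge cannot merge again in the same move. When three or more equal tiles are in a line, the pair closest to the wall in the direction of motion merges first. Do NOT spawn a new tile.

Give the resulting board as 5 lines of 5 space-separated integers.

Slide down:
col 0: [16, 0, 64, 0, 0] -> [0, 0, 0, 16, 64]
col 1: [8, 16, 0, 16, 0] -> [0, 0, 0, 8, 32]
col 2: [64, 8, 8, 32, 16] -> [0, 64, 16, 32, 16]
col 3: [2, 64, 0, 32, 16] -> [0, 2, 64, 32, 16]
col 4: [8, 16, 32, 0, 2] -> [0, 8, 16, 32, 2]

Answer:  0  0  0  0  0
 0  0 64  2  8
 0  0 16 64 16
16  8 32 32 32
64 32 16 16  2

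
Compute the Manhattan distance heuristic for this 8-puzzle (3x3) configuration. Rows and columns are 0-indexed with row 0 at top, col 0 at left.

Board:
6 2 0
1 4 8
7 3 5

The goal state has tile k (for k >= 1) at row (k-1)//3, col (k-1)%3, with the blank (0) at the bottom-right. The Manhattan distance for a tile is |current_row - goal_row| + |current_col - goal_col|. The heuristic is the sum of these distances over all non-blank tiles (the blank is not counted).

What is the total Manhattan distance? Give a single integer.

Tile 6: at (0,0), goal (1,2), distance |0-1|+|0-2| = 3
Tile 2: at (0,1), goal (0,1), distance |0-0|+|1-1| = 0
Tile 1: at (1,0), goal (0,0), distance |1-0|+|0-0| = 1
Tile 4: at (1,1), goal (1,0), distance |1-1|+|1-0| = 1
Tile 8: at (1,2), goal (2,1), distance |1-2|+|2-1| = 2
Tile 7: at (2,0), goal (2,0), distance |2-2|+|0-0| = 0
Tile 3: at (2,1), goal (0,2), distance |2-0|+|1-2| = 3
Tile 5: at (2,2), goal (1,1), distance |2-1|+|2-1| = 2
Sum: 3 + 0 + 1 + 1 + 2 + 0 + 3 + 2 = 12

Answer: 12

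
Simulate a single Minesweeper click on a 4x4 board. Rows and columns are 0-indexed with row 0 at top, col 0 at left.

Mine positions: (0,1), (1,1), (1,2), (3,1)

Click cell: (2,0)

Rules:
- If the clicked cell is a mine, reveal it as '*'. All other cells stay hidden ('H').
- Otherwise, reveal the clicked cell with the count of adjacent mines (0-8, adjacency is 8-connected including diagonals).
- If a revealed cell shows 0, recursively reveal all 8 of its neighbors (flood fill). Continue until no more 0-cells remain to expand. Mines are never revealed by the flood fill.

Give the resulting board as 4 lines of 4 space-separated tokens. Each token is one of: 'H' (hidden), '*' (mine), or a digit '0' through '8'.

H H H H
H H H H
2 H H H
H H H H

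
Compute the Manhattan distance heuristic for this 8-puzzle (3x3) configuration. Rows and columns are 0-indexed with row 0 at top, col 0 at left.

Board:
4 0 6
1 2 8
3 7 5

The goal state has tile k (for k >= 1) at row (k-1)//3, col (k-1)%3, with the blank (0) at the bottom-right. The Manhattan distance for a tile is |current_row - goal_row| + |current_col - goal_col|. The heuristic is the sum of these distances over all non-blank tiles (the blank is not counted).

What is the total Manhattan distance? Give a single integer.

Answer: 13

Derivation:
Tile 4: (0,0)->(1,0) = 1
Tile 6: (0,2)->(1,2) = 1
Tile 1: (1,0)->(0,0) = 1
Tile 2: (1,1)->(0,1) = 1
Tile 8: (1,2)->(2,1) = 2
Tile 3: (2,0)->(0,2) = 4
Tile 7: (2,1)->(2,0) = 1
Tile 5: (2,2)->(1,1) = 2
Sum: 1 + 1 + 1 + 1 + 2 + 4 + 1 + 2 = 13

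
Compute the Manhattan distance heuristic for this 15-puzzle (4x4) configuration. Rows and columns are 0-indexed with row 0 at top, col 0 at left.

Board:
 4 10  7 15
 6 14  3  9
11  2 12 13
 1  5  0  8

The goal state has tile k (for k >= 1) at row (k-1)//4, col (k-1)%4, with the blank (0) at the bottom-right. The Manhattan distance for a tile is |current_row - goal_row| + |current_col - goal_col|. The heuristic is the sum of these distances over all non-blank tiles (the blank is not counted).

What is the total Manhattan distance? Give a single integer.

Tile 4: at (0,0), goal (0,3), distance |0-0|+|0-3| = 3
Tile 10: at (0,1), goal (2,1), distance |0-2|+|1-1| = 2
Tile 7: at (0,2), goal (1,2), distance |0-1|+|2-2| = 1
Tile 15: at (0,3), goal (3,2), distance |0-3|+|3-2| = 4
Tile 6: at (1,0), goal (1,1), distance |1-1|+|0-1| = 1
Tile 14: at (1,1), goal (3,1), distance |1-3|+|1-1| = 2
Tile 3: at (1,2), goal (0,2), distance |1-0|+|2-2| = 1
Tile 9: at (1,3), goal (2,0), distance |1-2|+|3-0| = 4
Tile 11: at (2,0), goal (2,2), distance |2-2|+|0-2| = 2
Tile 2: at (2,1), goal (0,1), distance |2-0|+|1-1| = 2
Tile 12: at (2,2), goal (2,3), distance |2-2|+|2-3| = 1
Tile 13: at (2,3), goal (3,0), distance |2-3|+|3-0| = 4
Tile 1: at (3,0), goal (0,0), distance |3-0|+|0-0| = 3
Tile 5: at (3,1), goal (1,0), distance |3-1|+|1-0| = 3
Tile 8: at (3,3), goal (1,3), distance |3-1|+|3-3| = 2
Sum: 3 + 2 + 1 + 4 + 1 + 2 + 1 + 4 + 2 + 2 + 1 + 4 + 3 + 3 + 2 = 35

Answer: 35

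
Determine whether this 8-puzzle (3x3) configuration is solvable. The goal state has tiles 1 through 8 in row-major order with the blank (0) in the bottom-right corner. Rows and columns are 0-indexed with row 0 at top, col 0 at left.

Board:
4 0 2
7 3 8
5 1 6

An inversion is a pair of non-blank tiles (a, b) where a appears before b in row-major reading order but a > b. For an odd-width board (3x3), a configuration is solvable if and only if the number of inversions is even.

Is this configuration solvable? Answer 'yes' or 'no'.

Inversions (pairs i<j in row-major order where tile[i] > tile[j] > 0): 13
13 is odd, so the puzzle is not solvable.

Answer: no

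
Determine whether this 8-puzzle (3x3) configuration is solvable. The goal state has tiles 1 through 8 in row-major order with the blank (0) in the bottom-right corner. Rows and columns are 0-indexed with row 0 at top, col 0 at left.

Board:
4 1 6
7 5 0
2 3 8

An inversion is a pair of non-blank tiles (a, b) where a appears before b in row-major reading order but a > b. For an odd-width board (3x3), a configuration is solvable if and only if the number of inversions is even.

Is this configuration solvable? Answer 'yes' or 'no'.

Answer: no

Derivation:
Inversions (pairs i<j in row-major order where tile[i] > tile[j] > 0): 11
11 is odd, so the puzzle is not solvable.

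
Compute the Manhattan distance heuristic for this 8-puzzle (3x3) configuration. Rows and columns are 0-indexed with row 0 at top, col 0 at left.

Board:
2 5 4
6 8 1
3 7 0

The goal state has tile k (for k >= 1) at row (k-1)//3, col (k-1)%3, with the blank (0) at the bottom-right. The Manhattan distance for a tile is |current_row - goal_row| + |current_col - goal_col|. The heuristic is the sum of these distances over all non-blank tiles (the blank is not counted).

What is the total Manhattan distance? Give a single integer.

Answer: 16

Derivation:
Tile 2: (0,0)->(0,1) = 1
Tile 5: (0,1)->(1,1) = 1
Tile 4: (0,2)->(1,0) = 3
Tile 6: (1,0)->(1,2) = 2
Tile 8: (1,1)->(2,1) = 1
Tile 1: (1,2)->(0,0) = 3
Tile 3: (2,0)->(0,2) = 4
Tile 7: (2,1)->(2,0) = 1
Sum: 1 + 1 + 3 + 2 + 1 + 3 + 4 + 1 = 16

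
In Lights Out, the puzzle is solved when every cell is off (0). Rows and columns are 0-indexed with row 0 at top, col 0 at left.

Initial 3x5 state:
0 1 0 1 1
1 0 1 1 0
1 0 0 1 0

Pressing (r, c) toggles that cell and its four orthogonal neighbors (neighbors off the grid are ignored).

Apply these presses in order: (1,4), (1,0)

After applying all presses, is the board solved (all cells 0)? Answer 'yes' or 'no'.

After press 1 at (1,4):
0 1 0 1 0
1 0 1 0 1
1 0 0 1 1

After press 2 at (1,0):
1 1 0 1 0
0 1 1 0 1
0 0 0 1 1

Lights still on: 8

Answer: no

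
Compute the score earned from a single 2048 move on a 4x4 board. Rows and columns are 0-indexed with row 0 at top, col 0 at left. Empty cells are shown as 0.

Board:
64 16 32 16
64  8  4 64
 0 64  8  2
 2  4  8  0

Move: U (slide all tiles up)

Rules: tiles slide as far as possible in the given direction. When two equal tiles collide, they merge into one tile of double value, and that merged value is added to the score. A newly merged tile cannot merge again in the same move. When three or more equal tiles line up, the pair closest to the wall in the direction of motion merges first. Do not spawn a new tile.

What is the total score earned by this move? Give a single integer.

Slide up:
col 0: [64, 64, 0, 2] -> [128, 2, 0, 0]  score +128 (running 128)
col 1: [16, 8, 64, 4] -> [16, 8, 64, 4]  score +0 (running 128)
col 2: [32, 4, 8, 8] -> [32, 4, 16, 0]  score +16 (running 144)
col 3: [16, 64, 2, 0] -> [16, 64, 2, 0]  score +0 (running 144)
Board after move:
128  16  32  16
  2   8   4  64
  0  64  16   2
  0   4   0   0

Answer: 144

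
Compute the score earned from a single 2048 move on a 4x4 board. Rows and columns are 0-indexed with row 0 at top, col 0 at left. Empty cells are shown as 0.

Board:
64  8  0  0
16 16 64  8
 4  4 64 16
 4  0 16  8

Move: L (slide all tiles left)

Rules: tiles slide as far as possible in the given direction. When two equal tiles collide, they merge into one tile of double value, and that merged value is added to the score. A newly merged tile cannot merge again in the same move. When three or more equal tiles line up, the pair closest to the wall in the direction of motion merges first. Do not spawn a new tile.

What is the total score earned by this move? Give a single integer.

Slide left:
row 0: [64, 8, 0, 0] -> [64, 8, 0, 0]  score +0 (running 0)
row 1: [16, 16, 64, 8] -> [32, 64, 8, 0]  score +32 (running 32)
row 2: [4, 4, 64, 16] -> [8, 64, 16, 0]  score +8 (running 40)
row 3: [4, 0, 16, 8] -> [4, 16, 8, 0]  score +0 (running 40)
Board after move:
64  8  0  0
32 64  8  0
 8 64 16  0
 4 16  8  0

Answer: 40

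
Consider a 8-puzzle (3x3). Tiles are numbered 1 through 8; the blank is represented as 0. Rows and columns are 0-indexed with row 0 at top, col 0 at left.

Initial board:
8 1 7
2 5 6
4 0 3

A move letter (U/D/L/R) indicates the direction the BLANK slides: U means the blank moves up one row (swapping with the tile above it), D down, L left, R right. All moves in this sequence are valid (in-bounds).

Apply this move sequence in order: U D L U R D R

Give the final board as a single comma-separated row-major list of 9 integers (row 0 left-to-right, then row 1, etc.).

After move 1 (U):
8 1 7
2 0 6
4 5 3

After move 2 (D):
8 1 7
2 5 6
4 0 3

After move 3 (L):
8 1 7
2 5 6
0 4 3

After move 4 (U):
8 1 7
0 5 6
2 4 3

After move 5 (R):
8 1 7
5 0 6
2 4 3

After move 6 (D):
8 1 7
5 4 6
2 0 3

After move 7 (R):
8 1 7
5 4 6
2 3 0

Answer: 8, 1, 7, 5, 4, 6, 2, 3, 0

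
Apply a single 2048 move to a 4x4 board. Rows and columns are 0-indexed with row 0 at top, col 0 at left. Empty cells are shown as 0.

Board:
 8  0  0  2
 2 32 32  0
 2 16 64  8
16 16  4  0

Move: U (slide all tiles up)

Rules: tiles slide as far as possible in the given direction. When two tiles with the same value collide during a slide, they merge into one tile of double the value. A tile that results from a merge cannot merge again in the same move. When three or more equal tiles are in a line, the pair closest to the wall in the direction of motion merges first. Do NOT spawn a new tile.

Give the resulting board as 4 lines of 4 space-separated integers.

Answer:  8 32 32  2
 4 32 64  8
16  0  4  0
 0  0  0  0

Derivation:
Slide up:
col 0: [8, 2, 2, 16] -> [8, 4, 16, 0]
col 1: [0, 32, 16, 16] -> [32, 32, 0, 0]
col 2: [0, 32, 64, 4] -> [32, 64, 4, 0]
col 3: [2, 0, 8, 0] -> [2, 8, 0, 0]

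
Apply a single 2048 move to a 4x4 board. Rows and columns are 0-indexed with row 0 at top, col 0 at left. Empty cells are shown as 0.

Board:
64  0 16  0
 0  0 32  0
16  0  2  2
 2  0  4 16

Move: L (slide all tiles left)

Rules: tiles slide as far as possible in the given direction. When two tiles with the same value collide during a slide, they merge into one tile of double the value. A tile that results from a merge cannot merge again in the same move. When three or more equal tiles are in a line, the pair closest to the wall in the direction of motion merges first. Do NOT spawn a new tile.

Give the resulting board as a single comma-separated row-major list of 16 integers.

Slide left:
row 0: [64, 0, 16, 0] -> [64, 16, 0, 0]
row 1: [0, 0, 32, 0] -> [32, 0, 0, 0]
row 2: [16, 0, 2, 2] -> [16, 4, 0, 0]
row 3: [2, 0, 4, 16] -> [2, 4, 16, 0]

Answer: 64, 16, 0, 0, 32, 0, 0, 0, 16, 4, 0, 0, 2, 4, 16, 0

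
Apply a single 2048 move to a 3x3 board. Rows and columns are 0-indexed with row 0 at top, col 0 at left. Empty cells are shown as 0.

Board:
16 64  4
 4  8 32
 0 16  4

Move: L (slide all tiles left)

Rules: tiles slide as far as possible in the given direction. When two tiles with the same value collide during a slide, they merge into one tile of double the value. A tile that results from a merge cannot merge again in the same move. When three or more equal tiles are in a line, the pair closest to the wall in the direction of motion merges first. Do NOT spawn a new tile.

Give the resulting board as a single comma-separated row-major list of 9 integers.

Slide left:
row 0: [16, 64, 4] -> [16, 64, 4]
row 1: [4, 8, 32] -> [4, 8, 32]
row 2: [0, 16, 4] -> [16, 4, 0]

Answer: 16, 64, 4, 4, 8, 32, 16, 4, 0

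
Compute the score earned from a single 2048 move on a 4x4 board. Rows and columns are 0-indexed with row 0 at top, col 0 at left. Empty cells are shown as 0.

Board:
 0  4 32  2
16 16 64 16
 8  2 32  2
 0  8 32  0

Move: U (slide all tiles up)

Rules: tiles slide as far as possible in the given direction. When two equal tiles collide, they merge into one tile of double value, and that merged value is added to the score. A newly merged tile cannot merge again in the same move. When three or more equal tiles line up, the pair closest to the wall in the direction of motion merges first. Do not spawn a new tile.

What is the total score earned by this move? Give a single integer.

Answer: 64

Derivation:
Slide up:
col 0: [0, 16, 8, 0] -> [16, 8, 0, 0]  score +0 (running 0)
col 1: [4, 16, 2, 8] -> [4, 16, 2, 8]  score +0 (running 0)
col 2: [32, 64, 32, 32] -> [32, 64, 64, 0]  score +64 (running 64)
col 3: [2, 16, 2, 0] -> [2, 16, 2, 0]  score +0 (running 64)
Board after move:
16  4 32  2
 8 16 64 16
 0  2 64  2
 0  8  0  0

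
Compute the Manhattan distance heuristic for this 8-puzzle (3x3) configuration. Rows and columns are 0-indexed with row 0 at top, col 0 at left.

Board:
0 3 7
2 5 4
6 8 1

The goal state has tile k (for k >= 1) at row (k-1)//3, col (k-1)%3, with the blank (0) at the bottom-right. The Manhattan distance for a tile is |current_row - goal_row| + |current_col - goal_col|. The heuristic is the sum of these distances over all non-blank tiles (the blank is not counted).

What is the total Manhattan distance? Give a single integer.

Answer: 16

Derivation:
Tile 3: (0,1)->(0,2) = 1
Tile 7: (0,2)->(2,0) = 4
Tile 2: (1,0)->(0,1) = 2
Tile 5: (1,1)->(1,1) = 0
Tile 4: (1,2)->(1,0) = 2
Tile 6: (2,0)->(1,2) = 3
Tile 8: (2,1)->(2,1) = 0
Tile 1: (2,2)->(0,0) = 4
Sum: 1 + 4 + 2 + 0 + 2 + 3 + 0 + 4 = 16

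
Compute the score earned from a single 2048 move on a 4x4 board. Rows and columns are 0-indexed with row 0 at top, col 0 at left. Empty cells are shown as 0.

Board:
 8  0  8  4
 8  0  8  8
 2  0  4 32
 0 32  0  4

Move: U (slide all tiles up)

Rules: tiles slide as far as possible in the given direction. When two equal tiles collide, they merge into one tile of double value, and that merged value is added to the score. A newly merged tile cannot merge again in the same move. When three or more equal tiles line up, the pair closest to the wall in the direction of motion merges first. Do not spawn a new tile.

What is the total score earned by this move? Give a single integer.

Slide up:
col 0: [8, 8, 2, 0] -> [16, 2, 0, 0]  score +16 (running 16)
col 1: [0, 0, 0, 32] -> [32, 0, 0, 0]  score +0 (running 16)
col 2: [8, 8, 4, 0] -> [16, 4, 0, 0]  score +16 (running 32)
col 3: [4, 8, 32, 4] -> [4, 8, 32, 4]  score +0 (running 32)
Board after move:
16 32 16  4
 2  0  4  8
 0  0  0 32
 0  0  0  4

Answer: 32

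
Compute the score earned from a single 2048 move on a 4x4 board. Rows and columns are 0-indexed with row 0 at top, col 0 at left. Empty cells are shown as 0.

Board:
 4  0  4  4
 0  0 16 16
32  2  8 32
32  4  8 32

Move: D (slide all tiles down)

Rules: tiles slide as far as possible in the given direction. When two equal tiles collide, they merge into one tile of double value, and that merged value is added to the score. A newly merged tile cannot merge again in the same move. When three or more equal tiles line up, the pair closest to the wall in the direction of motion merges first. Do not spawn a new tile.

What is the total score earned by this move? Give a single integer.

Slide down:
col 0: [4, 0, 32, 32] -> [0, 0, 4, 64]  score +64 (running 64)
col 1: [0, 0, 2, 4] -> [0, 0, 2, 4]  score +0 (running 64)
col 2: [4, 16, 8, 8] -> [0, 4, 16, 16]  score +16 (running 80)
col 3: [4, 16, 32, 32] -> [0, 4, 16, 64]  score +64 (running 144)
Board after move:
 0  0  0  0
 0  0  4  4
 4  2 16 16
64  4 16 64

Answer: 144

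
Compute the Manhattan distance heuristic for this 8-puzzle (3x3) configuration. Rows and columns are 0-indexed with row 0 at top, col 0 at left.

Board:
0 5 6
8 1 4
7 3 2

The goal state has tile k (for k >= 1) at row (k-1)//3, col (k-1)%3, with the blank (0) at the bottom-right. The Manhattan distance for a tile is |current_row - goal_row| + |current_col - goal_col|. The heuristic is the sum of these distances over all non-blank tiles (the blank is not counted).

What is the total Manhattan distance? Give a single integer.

Tile 5: (0,1)->(1,1) = 1
Tile 6: (0,2)->(1,2) = 1
Tile 8: (1,0)->(2,1) = 2
Tile 1: (1,1)->(0,0) = 2
Tile 4: (1,2)->(1,0) = 2
Tile 7: (2,0)->(2,0) = 0
Tile 3: (2,1)->(0,2) = 3
Tile 2: (2,2)->(0,1) = 3
Sum: 1 + 1 + 2 + 2 + 2 + 0 + 3 + 3 = 14

Answer: 14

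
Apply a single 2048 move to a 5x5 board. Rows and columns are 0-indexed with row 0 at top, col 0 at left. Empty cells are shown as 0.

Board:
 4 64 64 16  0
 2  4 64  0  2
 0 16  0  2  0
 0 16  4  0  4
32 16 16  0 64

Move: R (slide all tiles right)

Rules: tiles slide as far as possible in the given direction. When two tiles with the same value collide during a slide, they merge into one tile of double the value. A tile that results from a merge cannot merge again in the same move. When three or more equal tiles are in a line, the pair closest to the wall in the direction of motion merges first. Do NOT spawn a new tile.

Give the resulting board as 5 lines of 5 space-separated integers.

Answer:   0   0   4 128  16
  0   2   4  64   2
  0   0   0  16   2
  0   0   0  16   8
  0   0  32  32  64

Derivation:
Slide right:
row 0: [4, 64, 64, 16, 0] -> [0, 0, 4, 128, 16]
row 1: [2, 4, 64, 0, 2] -> [0, 2, 4, 64, 2]
row 2: [0, 16, 0, 2, 0] -> [0, 0, 0, 16, 2]
row 3: [0, 16, 4, 0, 4] -> [0, 0, 0, 16, 8]
row 4: [32, 16, 16, 0, 64] -> [0, 0, 32, 32, 64]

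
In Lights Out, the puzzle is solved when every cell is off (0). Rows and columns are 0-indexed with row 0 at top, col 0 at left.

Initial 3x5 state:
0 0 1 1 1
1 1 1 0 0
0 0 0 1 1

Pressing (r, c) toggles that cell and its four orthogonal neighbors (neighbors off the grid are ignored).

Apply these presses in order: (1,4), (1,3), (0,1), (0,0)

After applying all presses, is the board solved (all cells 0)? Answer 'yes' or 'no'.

After press 1 at (1,4):
0 0 1 1 0
1 1 1 1 1
0 0 0 1 0

After press 2 at (1,3):
0 0 1 0 0
1 1 0 0 0
0 0 0 0 0

After press 3 at (0,1):
1 1 0 0 0
1 0 0 0 0
0 0 0 0 0

After press 4 at (0,0):
0 0 0 0 0
0 0 0 0 0
0 0 0 0 0

Lights still on: 0

Answer: yes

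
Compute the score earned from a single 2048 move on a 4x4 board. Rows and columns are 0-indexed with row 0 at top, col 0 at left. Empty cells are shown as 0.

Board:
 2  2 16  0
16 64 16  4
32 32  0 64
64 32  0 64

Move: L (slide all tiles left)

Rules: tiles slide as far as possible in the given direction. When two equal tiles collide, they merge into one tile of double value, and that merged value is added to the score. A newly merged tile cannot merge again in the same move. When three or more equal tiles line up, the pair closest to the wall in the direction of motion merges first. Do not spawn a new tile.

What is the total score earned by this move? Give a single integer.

Answer: 68

Derivation:
Slide left:
row 0: [2, 2, 16, 0] -> [4, 16, 0, 0]  score +4 (running 4)
row 1: [16, 64, 16, 4] -> [16, 64, 16, 4]  score +0 (running 4)
row 2: [32, 32, 0, 64] -> [64, 64, 0, 0]  score +64 (running 68)
row 3: [64, 32, 0, 64] -> [64, 32, 64, 0]  score +0 (running 68)
Board after move:
 4 16  0  0
16 64 16  4
64 64  0  0
64 32 64  0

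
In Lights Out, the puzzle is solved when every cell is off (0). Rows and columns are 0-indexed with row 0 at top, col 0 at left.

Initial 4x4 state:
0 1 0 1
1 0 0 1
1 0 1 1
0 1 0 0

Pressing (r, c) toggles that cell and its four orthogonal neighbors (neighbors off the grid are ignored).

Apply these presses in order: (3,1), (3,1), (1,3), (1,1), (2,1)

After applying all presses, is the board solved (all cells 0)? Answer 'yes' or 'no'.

After press 1 at (3,1):
0 1 0 1
1 0 0 1
1 1 1 1
1 0 1 0

After press 2 at (3,1):
0 1 0 1
1 0 0 1
1 0 1 1
0 1 0 0

After press 3 at (1,3):
0 1 0 0
1 0 1 0
1 0 1 0
0 1 0 0

After press 4 at (1,1):
0 0 0 0
0 1 0 0
1 1 1 0
0 1 0 0

After press 5 at (2,1):
0 0 0 0
0 0 0 0
0 0 0 0
0 0 0 0

Lights still on: 0

Answer: yes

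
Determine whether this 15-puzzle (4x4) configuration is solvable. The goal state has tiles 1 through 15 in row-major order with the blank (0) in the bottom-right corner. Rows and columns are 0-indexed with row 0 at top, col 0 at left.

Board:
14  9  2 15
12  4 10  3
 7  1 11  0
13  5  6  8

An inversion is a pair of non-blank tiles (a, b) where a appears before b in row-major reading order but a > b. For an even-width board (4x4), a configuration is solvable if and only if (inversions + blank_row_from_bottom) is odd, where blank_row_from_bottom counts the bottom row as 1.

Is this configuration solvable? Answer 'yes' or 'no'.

Answer: no

Derivation:
Inversions: 60
Blank is in row 2 (0-indexed from top), which is row 2 counting from the bottom (bottom = 1).
60 + 2 = 62, which is even, so the puzzle is not solvable.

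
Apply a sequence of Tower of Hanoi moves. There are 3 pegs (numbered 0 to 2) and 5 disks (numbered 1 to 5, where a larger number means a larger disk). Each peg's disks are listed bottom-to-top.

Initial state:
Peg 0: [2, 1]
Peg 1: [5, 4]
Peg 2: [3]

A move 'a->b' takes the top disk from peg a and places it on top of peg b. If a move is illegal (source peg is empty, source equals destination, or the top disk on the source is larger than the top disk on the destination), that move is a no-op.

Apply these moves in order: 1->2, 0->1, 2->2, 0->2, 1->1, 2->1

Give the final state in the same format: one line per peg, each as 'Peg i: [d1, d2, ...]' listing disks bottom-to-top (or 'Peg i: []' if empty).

Answer: Peg 0: []
Peg 1: [5, 4, 1]
Peg 2: [3, 2]

Derivation:
After move 1 (1->2):
Peg 0: [2, 1]
Peg 1: [5, 4]
Peg 2: [3]

After move 2 (0->1):
Peg 0: [2]
Peg 1: [5, 4, 1]
Peg 2: [3]

After move 3 (2->2):
Peg 0: [2]
Peg 1: [5, 4, 1]
Peg 2: [3]

After move 4 (0->2):
Peg 0: []
Peg 1: [5, 4, 1]
Peg 2: [3, 2]

After move 5 (1->1):
Peg 0: []
Peg 1: [5, 4, 1]
Peg 2: [3, 2]

After move 6 (2->1):
Peg 0: []
Peg 1: [5, 4, 1]
Peg 2: [3, 2]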